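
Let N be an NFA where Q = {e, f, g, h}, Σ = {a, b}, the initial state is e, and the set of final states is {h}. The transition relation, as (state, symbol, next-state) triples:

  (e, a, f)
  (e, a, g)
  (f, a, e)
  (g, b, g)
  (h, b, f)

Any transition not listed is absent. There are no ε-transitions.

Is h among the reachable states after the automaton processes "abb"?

No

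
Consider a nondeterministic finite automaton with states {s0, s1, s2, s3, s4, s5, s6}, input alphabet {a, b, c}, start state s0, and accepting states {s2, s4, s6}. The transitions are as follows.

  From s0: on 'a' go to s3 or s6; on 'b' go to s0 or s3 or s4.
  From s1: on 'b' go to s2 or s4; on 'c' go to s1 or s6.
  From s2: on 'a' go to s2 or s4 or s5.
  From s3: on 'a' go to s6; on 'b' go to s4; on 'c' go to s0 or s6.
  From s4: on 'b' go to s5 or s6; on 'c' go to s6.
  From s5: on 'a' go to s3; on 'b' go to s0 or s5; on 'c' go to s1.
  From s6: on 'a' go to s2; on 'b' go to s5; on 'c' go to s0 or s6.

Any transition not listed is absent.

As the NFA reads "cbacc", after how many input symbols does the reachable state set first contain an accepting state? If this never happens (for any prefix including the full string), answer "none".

Start in {s0}.
Read 'c': {s0} → ∅.
The set is empty and remains empty for the remaining 4 symbols.
No reachable set along the way intersects F.

none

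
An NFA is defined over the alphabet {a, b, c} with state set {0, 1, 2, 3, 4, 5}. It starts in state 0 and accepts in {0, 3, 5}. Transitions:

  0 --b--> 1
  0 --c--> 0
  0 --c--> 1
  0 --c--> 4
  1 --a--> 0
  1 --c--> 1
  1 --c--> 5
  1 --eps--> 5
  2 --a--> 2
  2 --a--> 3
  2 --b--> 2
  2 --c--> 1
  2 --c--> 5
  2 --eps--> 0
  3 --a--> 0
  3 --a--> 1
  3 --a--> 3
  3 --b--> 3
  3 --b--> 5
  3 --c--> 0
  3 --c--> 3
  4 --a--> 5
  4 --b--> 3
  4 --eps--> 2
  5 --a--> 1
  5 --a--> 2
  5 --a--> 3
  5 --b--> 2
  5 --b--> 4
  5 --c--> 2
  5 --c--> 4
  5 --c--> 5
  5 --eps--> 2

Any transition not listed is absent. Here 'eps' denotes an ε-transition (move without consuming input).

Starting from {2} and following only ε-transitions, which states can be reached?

{0, 2}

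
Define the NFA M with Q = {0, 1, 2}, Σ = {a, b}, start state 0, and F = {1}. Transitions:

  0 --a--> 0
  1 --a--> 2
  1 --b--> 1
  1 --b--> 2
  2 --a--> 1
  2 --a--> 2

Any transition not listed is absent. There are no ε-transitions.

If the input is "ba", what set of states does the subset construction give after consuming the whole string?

∅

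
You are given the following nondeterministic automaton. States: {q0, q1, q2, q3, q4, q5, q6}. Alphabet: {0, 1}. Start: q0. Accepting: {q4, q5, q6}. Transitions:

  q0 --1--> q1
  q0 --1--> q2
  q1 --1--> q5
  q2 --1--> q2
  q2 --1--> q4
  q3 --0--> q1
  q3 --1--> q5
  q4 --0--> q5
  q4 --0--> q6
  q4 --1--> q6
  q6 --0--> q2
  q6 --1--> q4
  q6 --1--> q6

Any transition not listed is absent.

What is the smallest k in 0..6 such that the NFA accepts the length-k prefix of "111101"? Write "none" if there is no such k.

2

Start in {q0}.
Read '1': {q0} → {q1, q2}.
Read '1': {q1, q2} → {q2, q4, q5}.
None of the earlier sets intersect F, but {q2, q4, q5} does.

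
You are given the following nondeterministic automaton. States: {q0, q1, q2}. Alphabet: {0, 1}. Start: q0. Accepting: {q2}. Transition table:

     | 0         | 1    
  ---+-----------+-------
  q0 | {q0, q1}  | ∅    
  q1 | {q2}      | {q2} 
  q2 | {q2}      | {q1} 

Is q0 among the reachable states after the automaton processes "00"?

Start in {q0}.
Read '0': {q0} → {q0, q1}.
Read '0': {q0, q1} → {q0, q1, q2}.
State q0 is in {q0, q1, q2}.

Yes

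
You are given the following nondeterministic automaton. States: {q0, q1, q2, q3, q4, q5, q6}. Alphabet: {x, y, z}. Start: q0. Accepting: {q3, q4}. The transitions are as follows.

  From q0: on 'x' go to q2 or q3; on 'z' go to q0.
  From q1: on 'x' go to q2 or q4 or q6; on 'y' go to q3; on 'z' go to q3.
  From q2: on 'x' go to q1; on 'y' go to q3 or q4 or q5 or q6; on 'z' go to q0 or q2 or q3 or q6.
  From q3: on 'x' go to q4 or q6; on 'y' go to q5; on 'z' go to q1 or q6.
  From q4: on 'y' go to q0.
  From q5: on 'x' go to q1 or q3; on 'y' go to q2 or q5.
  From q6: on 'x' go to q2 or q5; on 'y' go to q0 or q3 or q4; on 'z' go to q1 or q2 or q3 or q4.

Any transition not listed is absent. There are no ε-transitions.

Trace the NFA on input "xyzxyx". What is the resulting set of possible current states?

{q1, q2, q3, q4, q5, q6}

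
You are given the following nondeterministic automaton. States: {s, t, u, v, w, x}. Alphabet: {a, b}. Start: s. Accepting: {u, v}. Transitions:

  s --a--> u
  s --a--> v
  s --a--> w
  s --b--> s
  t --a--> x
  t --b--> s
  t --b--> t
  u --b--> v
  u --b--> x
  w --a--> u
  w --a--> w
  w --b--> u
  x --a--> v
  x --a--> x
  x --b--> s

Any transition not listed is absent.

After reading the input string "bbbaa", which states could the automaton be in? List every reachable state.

{u, w}

Start in {s}.
Read 'b': {s} → {s}.
Read 'b': {s} → {s}.
Read 'b': {s} → {s}.
Read 'a': {s} → {u, v, w}.
Read 'a': {u, v, w} → {u, w}.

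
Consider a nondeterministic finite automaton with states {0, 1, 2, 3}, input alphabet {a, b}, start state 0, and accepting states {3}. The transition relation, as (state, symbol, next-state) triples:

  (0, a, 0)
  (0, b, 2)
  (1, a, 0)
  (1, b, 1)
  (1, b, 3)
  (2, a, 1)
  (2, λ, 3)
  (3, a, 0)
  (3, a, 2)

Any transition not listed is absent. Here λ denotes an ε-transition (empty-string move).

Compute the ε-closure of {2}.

{2, 3}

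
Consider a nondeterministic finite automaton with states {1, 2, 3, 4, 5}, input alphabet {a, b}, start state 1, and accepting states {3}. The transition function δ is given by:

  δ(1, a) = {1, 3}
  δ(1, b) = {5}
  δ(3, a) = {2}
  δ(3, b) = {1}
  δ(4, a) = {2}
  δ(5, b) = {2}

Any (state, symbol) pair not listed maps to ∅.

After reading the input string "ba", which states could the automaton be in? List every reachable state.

∅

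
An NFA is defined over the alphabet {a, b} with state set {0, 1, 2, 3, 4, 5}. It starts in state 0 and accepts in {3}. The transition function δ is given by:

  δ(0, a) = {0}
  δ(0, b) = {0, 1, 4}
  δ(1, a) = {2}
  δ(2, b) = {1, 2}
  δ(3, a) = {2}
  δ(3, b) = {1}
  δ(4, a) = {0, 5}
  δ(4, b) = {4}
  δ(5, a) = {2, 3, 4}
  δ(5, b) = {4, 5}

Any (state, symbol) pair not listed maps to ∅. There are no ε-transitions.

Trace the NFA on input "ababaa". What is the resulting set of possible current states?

Start in {0}.
Read 'a': {0} → {0}.
Read 'b': {0} → {0, 1, 4}.
Read 'a': {0, 1, 4} → {0, 2, 5}.
Read 'b': {0, 2, 5} → {0, 1, 2, 4, 5}.
Read 'a': {0, 1, 2, 4, 5} → {0, 2, 3, 4, 5}.
Read 'a': {0, 2, 3, 4, 5} → {0, 2, 3, 4, 5}.

{0, 2, 3, 4, 5}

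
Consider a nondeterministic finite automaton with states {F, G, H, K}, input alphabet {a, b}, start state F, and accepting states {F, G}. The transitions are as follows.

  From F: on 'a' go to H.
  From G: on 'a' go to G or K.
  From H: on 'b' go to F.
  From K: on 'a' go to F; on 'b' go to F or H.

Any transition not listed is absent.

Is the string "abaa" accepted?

Start in {F}.
Read 'a': F→{H}; now {H}.
Read 'b': H→{F}; now {F}.
Read 'a': F→{H}; now {H}.
Read 'a': H→∅; now ∅.
The final set ∅ contains no accepting state.

No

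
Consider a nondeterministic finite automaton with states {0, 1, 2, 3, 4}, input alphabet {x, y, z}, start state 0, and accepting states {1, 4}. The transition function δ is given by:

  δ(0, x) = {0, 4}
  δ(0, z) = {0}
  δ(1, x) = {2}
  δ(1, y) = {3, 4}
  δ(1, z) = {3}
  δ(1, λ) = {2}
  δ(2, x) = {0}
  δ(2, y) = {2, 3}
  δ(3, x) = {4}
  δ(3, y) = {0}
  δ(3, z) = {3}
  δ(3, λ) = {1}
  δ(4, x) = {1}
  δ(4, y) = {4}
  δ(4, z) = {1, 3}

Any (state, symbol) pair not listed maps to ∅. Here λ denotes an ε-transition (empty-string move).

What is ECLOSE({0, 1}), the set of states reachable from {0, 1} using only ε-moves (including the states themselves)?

{0, 1, 2}

Begin with {0, 1}.
ε-move 1 → 2; add 2.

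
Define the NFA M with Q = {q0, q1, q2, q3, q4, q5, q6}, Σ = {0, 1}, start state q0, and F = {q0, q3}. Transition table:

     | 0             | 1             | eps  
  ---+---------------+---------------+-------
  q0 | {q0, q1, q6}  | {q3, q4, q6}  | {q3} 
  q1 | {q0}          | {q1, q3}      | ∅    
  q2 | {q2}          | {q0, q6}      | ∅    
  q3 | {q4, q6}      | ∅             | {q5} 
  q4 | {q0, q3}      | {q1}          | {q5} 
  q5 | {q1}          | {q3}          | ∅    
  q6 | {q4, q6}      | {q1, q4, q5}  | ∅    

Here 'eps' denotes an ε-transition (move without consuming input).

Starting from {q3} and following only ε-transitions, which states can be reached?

{q3, q5}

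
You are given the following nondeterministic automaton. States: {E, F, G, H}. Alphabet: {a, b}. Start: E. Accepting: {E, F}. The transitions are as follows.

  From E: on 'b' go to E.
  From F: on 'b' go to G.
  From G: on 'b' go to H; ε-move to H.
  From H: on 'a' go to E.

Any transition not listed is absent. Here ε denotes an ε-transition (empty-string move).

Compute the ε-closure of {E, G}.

{E, G, H}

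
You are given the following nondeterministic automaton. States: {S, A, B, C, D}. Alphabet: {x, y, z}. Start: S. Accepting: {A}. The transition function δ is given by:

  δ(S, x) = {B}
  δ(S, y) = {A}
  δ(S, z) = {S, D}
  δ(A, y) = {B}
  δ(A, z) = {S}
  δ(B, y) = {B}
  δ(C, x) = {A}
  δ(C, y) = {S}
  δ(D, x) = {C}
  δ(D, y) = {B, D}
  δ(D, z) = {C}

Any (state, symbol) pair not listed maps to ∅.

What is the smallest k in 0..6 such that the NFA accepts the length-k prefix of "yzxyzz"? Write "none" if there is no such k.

1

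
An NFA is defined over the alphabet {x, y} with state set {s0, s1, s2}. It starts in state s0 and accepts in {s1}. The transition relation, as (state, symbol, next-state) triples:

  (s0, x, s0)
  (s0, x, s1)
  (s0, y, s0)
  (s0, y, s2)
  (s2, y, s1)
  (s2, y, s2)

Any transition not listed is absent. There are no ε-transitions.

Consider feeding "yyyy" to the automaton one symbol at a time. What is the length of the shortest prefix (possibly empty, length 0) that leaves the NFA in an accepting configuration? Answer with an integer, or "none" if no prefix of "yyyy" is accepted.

2

Start in {s0}.
Read 'y': {s0} → {s0, s2}.
Read 'y': {s0, s2} → {s0, s1, s2}.
None of the earlier sets intersect F, but {s0, s1, s2} does.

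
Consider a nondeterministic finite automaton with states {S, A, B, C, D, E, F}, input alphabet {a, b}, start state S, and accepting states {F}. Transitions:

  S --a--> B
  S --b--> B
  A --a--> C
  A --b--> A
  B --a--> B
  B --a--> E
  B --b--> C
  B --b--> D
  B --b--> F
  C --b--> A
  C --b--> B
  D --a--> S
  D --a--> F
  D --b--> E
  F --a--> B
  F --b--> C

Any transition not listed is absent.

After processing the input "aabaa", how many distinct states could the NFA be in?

2

Start in {S}.
Read 'a': {S} → {B}.
Read 'a': {B} → {B, E}.
Read 'b': {B, E} → {C, D, F}.
Read 'a': {C, D, F} → {S, B, F}.
Read 'a': {S, B, F} → {B, E}.
That set has 2 states.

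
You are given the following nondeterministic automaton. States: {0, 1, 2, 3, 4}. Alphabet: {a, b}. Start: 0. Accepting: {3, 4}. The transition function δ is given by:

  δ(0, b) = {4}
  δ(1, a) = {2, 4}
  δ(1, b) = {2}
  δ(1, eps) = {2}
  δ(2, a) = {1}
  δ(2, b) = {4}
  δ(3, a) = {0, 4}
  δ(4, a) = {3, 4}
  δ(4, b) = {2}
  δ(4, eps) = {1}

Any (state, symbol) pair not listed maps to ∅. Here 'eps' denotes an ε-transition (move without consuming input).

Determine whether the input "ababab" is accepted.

No

Start in {0}.
Read 'a': {0} → ∅.
The set is empty and remains empty for the remaining 5 symbols.
The final set ∅ contains no accepting state.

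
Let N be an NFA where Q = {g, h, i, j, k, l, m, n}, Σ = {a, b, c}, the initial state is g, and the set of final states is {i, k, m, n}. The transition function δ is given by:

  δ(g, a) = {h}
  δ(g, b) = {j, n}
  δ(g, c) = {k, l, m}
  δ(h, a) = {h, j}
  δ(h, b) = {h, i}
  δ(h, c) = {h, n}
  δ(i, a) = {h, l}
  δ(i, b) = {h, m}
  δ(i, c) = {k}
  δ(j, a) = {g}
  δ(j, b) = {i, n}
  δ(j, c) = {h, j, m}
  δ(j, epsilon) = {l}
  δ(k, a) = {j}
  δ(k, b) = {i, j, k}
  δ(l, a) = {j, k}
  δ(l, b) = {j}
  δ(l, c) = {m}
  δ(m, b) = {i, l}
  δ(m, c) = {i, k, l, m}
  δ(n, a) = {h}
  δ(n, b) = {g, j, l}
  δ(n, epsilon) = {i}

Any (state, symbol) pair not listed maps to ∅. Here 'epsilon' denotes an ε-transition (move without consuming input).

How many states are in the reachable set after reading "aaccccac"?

Start in {g}.
Read 'a': g→{h}; now {h}.
Read 'a': h→{h, j}; union {h, j}; ε-closure = {h, j, l}.
Read 'c': h→{h, n}, j→{h, j, m}, l→{m}; union {h, j, m, n}; ε-closure = {h, i, j, l, m, n}.
Read 'c': h→{h, n}, i→{k}, j→{h, j, m}, l→{m}, m→{i, k, l, m}, n→∅; now {h, i, j, k, l, m, n}.
Read 'c': h→{h, n}, i→{k}, j→{h, j, m}, k→∅, l→{m}, m→{i, k, l, m}, n→∅; now {h, i, j, k, l, m, n}.
Read 'c': h→{h, n}, i→{k}, j→{h, j, m}, k→∅, l→{m}, m→{i, k, l, m}, n→∅; now {h, i, j, k, l, m, n}.
Read 'a': h→{h, j}, i→{h, l}, j→{g}, k→{j}, l→{j, k}, m→∅, n→{h}; now {g, h, j, k, l}.
Read 'c': g→{k, l, m}, h→{h, n}, j→{h, j, m}, k→∅, l→{m}; union {h, j, k, l, m, n}; ε-closure = {h, i, j, k, l, m, n}.
That set has 7 states.

7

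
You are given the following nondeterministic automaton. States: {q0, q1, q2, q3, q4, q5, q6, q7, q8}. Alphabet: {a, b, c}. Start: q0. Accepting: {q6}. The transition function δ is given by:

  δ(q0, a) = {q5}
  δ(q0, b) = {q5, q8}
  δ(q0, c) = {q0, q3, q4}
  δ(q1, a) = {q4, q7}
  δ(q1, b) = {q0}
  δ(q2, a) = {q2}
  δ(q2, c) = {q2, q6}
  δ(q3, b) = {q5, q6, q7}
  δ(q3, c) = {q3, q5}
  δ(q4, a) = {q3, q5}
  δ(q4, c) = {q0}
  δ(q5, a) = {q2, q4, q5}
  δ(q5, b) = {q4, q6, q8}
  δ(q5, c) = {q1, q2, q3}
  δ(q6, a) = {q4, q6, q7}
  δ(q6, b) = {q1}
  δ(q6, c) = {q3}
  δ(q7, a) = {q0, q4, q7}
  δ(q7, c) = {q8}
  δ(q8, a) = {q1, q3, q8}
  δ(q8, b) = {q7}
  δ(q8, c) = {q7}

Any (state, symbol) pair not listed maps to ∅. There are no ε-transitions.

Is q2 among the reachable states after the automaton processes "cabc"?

Yes

Start in {q0}.
Read 'c': {q0} → {q0, q3, q4}.
Read 'a': {q0, q3, q4} → {q3, q5}.
Read 'b': {q3, q5} → {q4, q5, q6, q7, q8}.
Read 'c': {q4, q5, q6, q7, q8} → {q0, q1, q2, q3, q7, q8}.
State q2 is in {q0, q1, q2, q3, q7, q8}.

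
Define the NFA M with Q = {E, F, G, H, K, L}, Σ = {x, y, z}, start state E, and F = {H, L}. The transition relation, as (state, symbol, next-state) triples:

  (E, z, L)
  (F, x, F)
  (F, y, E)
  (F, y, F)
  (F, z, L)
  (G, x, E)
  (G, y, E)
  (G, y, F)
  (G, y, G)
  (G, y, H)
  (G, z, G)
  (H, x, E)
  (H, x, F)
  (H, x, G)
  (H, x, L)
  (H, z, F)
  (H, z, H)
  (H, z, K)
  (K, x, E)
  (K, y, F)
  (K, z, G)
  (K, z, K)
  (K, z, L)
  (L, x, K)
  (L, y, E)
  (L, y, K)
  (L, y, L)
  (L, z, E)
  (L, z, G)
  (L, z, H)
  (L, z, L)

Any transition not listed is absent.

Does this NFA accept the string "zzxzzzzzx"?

Start in {E}.
Read 'z': {E} → {L}.
Read 'z': {L} → {E, G, H, L}.
Read 'x': {E, G, H, L} → {E, F, G, K, L}.
Read 'z': {E, F, G, K, L} → {E, G, H, K, L}.
Read 'z': {E, G, H, K, L} → {E, F, G, H, K, L}.
Read 'z': {E, F, G, H, K, L} → {E, F, G, H, K, L}.
Read 'z': {E, F, G, H, K, L} → {E, F, G, H, K, L}.
Read 'z': {E, F, G, H, K, L} → {E, F, G, H, K, L}.
Read 'x': {E, F, G, H, K, L} → {E, F, G, K, L}.
The final set {E, F, G, K, L} contains the accepting state L.

Yes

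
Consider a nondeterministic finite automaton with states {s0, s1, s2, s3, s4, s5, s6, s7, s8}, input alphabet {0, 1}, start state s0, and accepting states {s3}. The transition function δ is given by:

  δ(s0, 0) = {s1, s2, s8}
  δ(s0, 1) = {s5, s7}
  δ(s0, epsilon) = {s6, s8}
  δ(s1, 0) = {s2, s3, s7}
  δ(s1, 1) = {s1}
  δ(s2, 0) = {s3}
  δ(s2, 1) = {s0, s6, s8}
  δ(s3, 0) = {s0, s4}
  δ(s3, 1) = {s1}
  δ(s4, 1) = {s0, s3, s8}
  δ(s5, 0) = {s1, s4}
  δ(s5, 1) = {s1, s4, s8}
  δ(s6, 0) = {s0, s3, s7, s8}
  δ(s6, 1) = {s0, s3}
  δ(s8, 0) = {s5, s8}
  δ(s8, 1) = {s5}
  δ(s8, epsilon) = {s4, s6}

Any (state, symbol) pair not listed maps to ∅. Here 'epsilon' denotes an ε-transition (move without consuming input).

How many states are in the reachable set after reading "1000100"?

Start: ε-closure({s0}) = {s0, s4, s6, s8}.
Read '1': s0→{s5, s7}, s4→{s0, s3, s8}, s6→{s0, s3}, s8→{s5}; union {s0, s3, s5, s7, s8}; ε-closure = {s0, s3, s4, s5, s6, s7, s8}.
Read '0': s0→{s1, s2, s8}, s3→{s0, s4}, s4→∅, s5→{s1, s4}, s6→{s0, s3, s7, s8}, s7→∅, s8→{s5, s8}; union {s0, s1, s2, s3, s4, s5, s7, s8}; ε-closure = {s0, s1, s2, s3, s4, s5, s6, s7, s8}.
Read '0': s0→{s1, s2, s8}, s1→{s2, s3, s7}, s2→{s3}, s3→{s0, s4}, s4→∅, s5→{s1, s4}, s6→{s0, s3, s7, s8}, s7→∅, s8→{s5, s8}; union {s0, s1, s2, s3, s4, s5, s7, s8}; ε-closure = {s0, s1, s2, s3, s4, s5, s6, s7, s8}.
Read '0': s0→{s1, s2, s8}, s1→{s2, s3, s7}, s2→{s3}, s3→{s0, s4}, s4→∅, s5→{s1, s4}, s6→{s0, s3, s7, s8}, s7→∅, s8→{s5, s8}; union {s0, s1, s2, s3, s4, s5, s7, s8}; ε-closure = {s0, s1, s2, s3, s4, s5, s6, s7, s8}.
Read '1': s0→{s5, s7}, s1→{s1}, s2→{s0, s6, s8}, s3→{s1}, s4→{s0, s3, s8}, s5→{s1, s4, s8}, s6→{s0, s3}, s7→∅, s8→{s5}; now {s0, s1, s3, s4, s5, s6, s7, s8}.
Read '0': s0→{s1, s2, s8}, s1→{s2, s3, s7}, s3→{s0, s4}, s4→∅, s5→{s1, s4}, s6→{s0, s3, s7, s8}, s7→∅, s8→{s5, s8}; union {s0, s1, s2, s3, s4, s5, s7, s8}; ε-closure = {s0, s1, s2, s3, s4, s5, s6, s7, s8}.
Read '0': s0→{s1, s2, s8}, s1→{s2, s3, s7}, s2→{s3}, s3→{s0, s4}, s4→∅, s5→{s1, s4}, s6→{s0, s3, s7, s8}, s7→∅, s8→{s5, s8}; union {s0, s1, s2, s3, s4, s5, s7, s8}; ε-closure = {s0, s1, s2, s3, s4, s5, s6, s7, s8}.
That set has 9 states.

9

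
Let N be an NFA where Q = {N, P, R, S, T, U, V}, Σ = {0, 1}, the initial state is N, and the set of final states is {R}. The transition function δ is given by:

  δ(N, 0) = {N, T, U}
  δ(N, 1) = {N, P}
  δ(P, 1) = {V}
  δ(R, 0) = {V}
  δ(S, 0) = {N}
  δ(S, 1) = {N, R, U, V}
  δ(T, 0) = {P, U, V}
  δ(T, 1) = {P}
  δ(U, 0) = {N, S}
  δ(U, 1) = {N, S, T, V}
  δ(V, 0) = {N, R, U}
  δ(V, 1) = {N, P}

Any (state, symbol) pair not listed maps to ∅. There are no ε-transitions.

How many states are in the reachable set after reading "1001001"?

Start in {N}.
Read '1': N→{N, P}; now {N, P}.
Read '0': N→{N, T, U}, P→∅; now {N, T, U}.
Read '0': N→{N, T, U}, T→{P, U, V}, U→{N, S}; now {N, P, S, T, U, V}.
Read '1': N→{N, P}, P→{V}, S→{N, R, U, V}, T→{P}, U→{N, S, T, V}, V→{N, P}; now {N, P, R, S, T, U, V}.
Read '0': N→{N, T, U}, P→∅, R→{V}, S→{N}, T→{P, U, V}, U→{N, S}, V→{N, R, U}; now {N, P, R, S, T, U, V}.
Read '0': N→{N, T, U}, P→∅, R→{V}, S→{N}, T→{P, U, V}, U→{N, S}, V→{N, R, U}; now {N, P, R, S, T, U, V}.
Read '1': N→{N, P}, P→{V}, R→∅, S→{N, R, U, V}, T→{P}, U→{N, S, T, V}, V→{N, P}; now {N, P, R, S, T, U, V}.
That set has 7 states.

7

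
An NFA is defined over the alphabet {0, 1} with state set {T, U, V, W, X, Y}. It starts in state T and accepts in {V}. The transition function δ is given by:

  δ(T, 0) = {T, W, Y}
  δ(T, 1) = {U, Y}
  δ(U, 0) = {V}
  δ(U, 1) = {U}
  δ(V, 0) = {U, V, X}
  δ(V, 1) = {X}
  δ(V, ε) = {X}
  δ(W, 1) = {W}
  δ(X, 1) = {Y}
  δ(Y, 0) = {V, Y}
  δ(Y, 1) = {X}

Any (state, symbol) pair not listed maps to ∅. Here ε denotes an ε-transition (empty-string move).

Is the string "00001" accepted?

No

Start in {T}.
Read '0': {T} → {T, W, Y}.
Read '0': {T, W, Y} → {T, V, W, X, Y}.
Read '0': {T, V, W, X, Y} → {T, U, V, W, X, Y}.
Read '0': {T, U, V, W, X, Y} → {T, U, V, W, X, Y}.
Read '1': {T, U, V, W, X, Y} → {U, W, X, Y}.
The final set {U, W, X, Y} contains no accepting state.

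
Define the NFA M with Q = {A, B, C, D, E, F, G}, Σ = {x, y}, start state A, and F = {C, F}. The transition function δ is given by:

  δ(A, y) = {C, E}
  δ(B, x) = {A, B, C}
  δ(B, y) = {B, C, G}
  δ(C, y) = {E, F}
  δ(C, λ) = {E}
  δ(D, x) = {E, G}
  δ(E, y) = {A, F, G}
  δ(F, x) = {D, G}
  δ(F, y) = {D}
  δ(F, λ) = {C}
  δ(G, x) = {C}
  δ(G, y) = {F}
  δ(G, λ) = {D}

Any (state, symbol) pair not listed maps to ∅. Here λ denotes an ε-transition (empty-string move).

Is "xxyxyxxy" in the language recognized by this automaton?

No

Start in {A}.
Read 'x': A→∅; now ∅.
The set is empty and remains empty for the remaining 7 symbols.
The final set ∅ contains no accepting state.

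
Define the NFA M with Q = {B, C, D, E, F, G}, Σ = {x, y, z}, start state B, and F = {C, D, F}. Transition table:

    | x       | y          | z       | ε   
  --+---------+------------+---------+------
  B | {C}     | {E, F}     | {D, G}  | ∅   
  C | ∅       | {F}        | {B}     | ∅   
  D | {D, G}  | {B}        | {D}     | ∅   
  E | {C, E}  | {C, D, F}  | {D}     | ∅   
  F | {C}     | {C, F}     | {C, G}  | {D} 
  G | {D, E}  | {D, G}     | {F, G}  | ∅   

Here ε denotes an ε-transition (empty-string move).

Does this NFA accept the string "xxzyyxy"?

No

Start in {B}.
Read 'x': B→{C}; now {C}.
Read 'x': C→∅; now ∅.
The set is empty and remains empty for the remaining 5 symbols.
The final set ∅ contains no accepting state.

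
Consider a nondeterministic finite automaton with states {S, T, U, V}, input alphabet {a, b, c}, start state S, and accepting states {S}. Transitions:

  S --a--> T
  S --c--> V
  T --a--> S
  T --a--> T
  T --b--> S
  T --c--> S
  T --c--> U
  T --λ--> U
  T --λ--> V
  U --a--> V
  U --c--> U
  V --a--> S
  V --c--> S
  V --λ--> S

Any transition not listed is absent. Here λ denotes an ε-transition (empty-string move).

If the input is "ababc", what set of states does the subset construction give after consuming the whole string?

{S, V}

Start in {S}.
Read 'a': S→{T}; union {T}; ε-closure = {S, T, U, V}.
Read 'b': S→∅, T→{S}, U→∅, V→∅; now {S}.
Read 'a': S→{T}; union {T}; ε-closure = {S, T, U, V}.
Read 'b': S→∅, T→{S}, U→∅, V→∅; now {S}.
Read 'c': S→{V}; union {V}; ε-closure = {S, V}.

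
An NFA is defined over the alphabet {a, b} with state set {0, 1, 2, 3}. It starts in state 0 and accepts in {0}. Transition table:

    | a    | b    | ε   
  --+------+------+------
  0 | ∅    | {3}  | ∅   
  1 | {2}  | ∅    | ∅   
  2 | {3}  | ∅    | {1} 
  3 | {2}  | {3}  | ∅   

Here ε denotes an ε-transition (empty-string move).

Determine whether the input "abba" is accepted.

Start in {0}.
Read 'a': 0→∅; now ∅.
The set is empty and remains empty for the remaining 3 symbols.
The final set ∅ contains no accepting state.

No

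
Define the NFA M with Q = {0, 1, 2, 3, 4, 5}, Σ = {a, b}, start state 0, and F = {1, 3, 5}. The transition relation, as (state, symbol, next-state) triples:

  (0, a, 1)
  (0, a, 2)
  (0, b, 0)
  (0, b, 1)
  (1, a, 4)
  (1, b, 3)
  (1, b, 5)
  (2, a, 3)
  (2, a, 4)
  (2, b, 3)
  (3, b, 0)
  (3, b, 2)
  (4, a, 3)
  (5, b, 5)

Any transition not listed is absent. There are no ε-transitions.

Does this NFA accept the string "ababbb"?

No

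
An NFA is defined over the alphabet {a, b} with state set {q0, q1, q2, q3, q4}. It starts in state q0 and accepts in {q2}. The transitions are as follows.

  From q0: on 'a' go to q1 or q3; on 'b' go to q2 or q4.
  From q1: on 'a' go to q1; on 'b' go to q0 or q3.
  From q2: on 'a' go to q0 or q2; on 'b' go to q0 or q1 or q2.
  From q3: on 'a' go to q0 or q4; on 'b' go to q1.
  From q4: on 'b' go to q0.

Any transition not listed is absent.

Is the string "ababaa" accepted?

Start in {q0}.
Read 'a': {q0} → {q1, q3}.
Read 'b': {q1, q3} → {q0, q1, q3}.
Read 'a': {q0, q1, q3} → {q0, q1, q3, q4}.
Read 'b': {q0, q1, q3, q4} → {q0, q1, q2, q3, q4}.
Read 'a': {q0, q1, q2, q3, q4} → {q0, q1, q2, q3, q4}.
Read 'a': {q0, q1, q2, q3, q4} → {q0, q1, q2, q3, q4}.
The final set {q0, q1, q2, q3, q4} contains the accepting state q2.

Yes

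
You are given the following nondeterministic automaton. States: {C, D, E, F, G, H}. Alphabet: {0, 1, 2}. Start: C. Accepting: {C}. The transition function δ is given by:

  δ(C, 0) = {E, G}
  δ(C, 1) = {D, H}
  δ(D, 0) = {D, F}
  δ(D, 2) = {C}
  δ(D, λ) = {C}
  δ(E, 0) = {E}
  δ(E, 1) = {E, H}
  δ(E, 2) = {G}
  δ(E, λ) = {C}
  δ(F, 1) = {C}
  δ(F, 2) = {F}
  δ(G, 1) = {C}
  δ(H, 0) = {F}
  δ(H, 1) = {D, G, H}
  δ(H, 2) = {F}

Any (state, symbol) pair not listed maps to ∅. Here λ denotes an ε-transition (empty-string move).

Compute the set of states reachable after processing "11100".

{C, D, E, F, G}

Start in {C}.
Read '1': {C} → {C, D, H}.
Read '1': {C, D, H} → {C, D, G, H}.
Read '1': {C, D, G, H} → {C, D, G, H}.
Read '0': {C, D, G, H} → {C, D, E, F, G}.
Read '0': {C, D, E, F, G} → {C, D, E, F, G}.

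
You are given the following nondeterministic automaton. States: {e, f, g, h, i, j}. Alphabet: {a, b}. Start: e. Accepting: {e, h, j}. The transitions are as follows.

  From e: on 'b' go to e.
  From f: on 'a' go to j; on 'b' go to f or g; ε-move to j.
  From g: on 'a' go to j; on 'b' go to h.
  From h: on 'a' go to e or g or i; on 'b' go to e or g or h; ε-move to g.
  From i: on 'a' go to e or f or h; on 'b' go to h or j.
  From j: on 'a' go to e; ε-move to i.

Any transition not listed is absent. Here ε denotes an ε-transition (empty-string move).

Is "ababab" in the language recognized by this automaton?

Start in {e}.
Read 'a': {e} → ∅.
The set is empty and remains empty for the remaining 5 symbols.
The final set ∅ contains no accepting state.

No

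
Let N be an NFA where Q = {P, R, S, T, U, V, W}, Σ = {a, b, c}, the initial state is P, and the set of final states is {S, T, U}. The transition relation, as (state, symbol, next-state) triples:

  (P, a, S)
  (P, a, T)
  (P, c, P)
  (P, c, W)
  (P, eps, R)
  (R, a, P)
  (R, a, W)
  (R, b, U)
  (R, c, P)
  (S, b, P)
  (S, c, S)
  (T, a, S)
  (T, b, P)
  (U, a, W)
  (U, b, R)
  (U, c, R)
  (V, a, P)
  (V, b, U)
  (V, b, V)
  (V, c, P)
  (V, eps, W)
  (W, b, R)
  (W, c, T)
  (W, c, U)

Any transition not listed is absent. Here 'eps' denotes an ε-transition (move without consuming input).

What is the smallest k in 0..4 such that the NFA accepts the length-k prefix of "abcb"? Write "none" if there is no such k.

1

Start: ε-closure({P}) = {P, R}.
Read 'a': {P, R} → {P, R, S, T, W}.
None of the earlier sets intersect F, but {P, R, S, T, W} does.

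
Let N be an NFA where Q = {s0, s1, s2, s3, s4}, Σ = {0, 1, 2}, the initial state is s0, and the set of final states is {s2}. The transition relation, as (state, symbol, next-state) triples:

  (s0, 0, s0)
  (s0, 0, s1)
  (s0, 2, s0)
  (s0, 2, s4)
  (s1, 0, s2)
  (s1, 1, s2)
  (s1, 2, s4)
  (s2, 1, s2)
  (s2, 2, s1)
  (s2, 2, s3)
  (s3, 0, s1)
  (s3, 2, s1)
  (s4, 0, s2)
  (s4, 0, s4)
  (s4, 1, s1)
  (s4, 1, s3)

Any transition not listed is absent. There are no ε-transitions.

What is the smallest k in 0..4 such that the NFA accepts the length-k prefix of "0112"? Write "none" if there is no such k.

2

Start in {s0}.
Read '0': s0→{s0, s1}; now {s0, s1}.
Read '1': s0→∅, s1→{s2}; now {s2}.
None of the earlier sets intersect F, but {s2} does.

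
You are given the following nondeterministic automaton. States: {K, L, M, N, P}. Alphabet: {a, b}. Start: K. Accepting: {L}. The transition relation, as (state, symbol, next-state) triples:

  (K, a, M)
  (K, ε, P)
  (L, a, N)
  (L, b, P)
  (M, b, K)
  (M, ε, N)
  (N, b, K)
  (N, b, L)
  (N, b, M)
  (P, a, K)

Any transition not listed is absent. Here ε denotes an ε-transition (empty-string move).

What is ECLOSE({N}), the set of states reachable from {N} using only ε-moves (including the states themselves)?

{N}

Begin with {N}.
No ε-moves leave this set, so the closure equals the set itself.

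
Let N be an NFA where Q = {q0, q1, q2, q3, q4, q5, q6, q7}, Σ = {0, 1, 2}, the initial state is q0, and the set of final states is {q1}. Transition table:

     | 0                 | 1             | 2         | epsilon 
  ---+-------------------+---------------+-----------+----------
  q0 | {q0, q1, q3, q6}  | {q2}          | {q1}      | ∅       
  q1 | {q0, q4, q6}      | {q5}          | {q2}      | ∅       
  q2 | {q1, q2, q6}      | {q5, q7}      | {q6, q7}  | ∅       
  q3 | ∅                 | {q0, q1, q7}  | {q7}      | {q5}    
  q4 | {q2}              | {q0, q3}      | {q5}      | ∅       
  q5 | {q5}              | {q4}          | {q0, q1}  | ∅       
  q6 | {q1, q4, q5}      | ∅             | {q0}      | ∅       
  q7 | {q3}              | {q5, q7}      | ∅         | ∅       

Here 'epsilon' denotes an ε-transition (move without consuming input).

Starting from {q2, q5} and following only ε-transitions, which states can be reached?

Begin with {q2, q5}.
No ε-moves leave this set, so the closure equals the set itself.

{q2, q5}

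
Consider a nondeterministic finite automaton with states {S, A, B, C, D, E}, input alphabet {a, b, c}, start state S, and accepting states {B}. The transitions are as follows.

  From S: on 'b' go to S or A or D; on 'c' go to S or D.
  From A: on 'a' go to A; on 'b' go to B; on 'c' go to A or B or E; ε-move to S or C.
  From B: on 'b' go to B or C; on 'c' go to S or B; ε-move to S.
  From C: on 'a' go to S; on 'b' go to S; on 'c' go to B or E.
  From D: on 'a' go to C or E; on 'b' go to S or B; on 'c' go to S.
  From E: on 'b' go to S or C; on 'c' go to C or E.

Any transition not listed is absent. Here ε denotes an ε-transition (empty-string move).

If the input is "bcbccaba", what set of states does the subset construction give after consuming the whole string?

{S, A, C, E}

Start in {S}.
Read 'b': {S} → {S, A, C, D}.
Read 'c': {S, A, C, D} → {S, A, B, C, D, E}.
Read 'b': {S, A, B, C, D, E} → {S, A, B, C, D}.
Read 'c': {S, A, B, C, D} → {S, A, B, C, D, E}.
Read 'c': {S, A, B, C, D, E} → {S, A, B, C, D, E}.
Read 'a': {S, A, B, C, D, E} → {S, A, C, E}.
Read 'b': {S, A, C, E} → {S, A, B, C, D}.
Read 'a': {S, A, B, C, D} → {S, A, C, E}.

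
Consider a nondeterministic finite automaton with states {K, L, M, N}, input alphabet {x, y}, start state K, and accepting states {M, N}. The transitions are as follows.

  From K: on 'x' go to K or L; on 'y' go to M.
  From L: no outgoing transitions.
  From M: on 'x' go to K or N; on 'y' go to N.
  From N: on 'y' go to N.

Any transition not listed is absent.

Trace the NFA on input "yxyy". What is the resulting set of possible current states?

{N}

Start in {K}.
Read 'y': {K} → {M}.
Read 'x': {M} → {K, N}.
Read 'y': {K, N} → {M, N}.
Read 'y': {M, N} → {N}.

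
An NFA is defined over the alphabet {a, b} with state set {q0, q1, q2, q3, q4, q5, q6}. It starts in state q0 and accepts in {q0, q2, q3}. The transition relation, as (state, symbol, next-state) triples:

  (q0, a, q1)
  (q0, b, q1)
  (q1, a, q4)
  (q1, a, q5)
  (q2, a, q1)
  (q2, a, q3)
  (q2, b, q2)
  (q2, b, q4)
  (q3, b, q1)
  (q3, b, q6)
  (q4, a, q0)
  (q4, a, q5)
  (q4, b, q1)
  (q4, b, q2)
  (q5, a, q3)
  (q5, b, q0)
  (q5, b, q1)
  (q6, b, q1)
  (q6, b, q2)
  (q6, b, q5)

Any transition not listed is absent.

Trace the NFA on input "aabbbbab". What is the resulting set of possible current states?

{q0, q1, q2, q6}

Start in {q0}.
Read 'a': q0→{q1}; now {q1}.
Read 'a': q1→{q4, q5}; now {q4, q5}.
Read 'b': q4→{q1, q2}, q5→{q0, q1}; now {q0, q1, q2}.
Read 'b': q0→{q1}, q1→∅, q2→{q2, q4}; now {q1, q2, q4}.
Read 'b': q1→∅, q2→{q2, q4}, q4→{q1, q2}; now {q1, q2, q4}.
Read 'b': q1→∅, q2→{q2, q4}, q4→{q1, q2}; now {q1, q2, q4}.
Read 'a': q1→{q4, q5}, q2→{q1, q3}, q4→{q0, q5}; now {q0, q1, q3, q4, q5}.
Read 'b': q0→{q1}, q1→∅, q3→{q1, q6}, q4→{q1, q2}, q5→{q0, q1}; now {q0, q1, q2, q6}.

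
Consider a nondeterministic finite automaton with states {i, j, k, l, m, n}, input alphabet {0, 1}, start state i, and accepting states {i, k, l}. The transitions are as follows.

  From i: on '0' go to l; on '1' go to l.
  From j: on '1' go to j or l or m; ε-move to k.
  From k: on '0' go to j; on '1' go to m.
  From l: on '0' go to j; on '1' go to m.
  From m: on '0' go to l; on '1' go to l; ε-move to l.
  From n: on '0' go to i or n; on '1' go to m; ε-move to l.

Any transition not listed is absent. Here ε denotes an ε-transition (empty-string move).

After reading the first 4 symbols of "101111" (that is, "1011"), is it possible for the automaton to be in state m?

Yes

Start in {i}.
Read '1': i→{l}; now {l}.
Read '0': l→{j}; union {j}; ε-closure = {j, k}.
Read '1': j→{j, l, m}, k→{m}; union {j, l, m}; ε-closure = {j, k, l, m}.
Read '1': j→{j, l, m}, k→{m}, l→{m}, m→{l}; union {j, l, m}; ε-closure = {j, k, l, m}.
State m is in {j, k, l, m}.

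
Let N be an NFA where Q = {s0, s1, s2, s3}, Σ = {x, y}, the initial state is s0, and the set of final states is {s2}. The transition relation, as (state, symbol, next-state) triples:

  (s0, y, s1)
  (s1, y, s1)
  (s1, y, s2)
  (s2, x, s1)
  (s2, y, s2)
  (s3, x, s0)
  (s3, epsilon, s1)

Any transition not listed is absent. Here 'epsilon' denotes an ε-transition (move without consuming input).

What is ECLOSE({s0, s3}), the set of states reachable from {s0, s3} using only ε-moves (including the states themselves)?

{s0, s1, s3}

Begin with {s0, s3}.
ε-move s3 → s1; add s1.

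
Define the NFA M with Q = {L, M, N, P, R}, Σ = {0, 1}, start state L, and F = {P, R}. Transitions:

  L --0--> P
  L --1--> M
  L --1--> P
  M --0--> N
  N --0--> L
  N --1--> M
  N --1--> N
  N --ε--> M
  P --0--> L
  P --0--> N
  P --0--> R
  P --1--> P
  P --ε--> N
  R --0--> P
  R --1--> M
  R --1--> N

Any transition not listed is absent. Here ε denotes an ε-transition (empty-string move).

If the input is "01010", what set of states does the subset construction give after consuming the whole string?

Start in {L}.
Read '0': L→{P}; union {P}; ε-closure = {M, N, P}.
Read '1': M→∅, N→{M, N}, P→{P}; now {M, N, P}.
Read '0': M→{N}, N→{L}, P→{L, N, R}; union {L, N, R}; ε-closure = {L, M, N, R}.
Read '1': L→{M, P}, M→∅, N→{M, N}, R→{M, N}; now {M, N, P}.
Read '0': M→{N}, N→{L}, P→{L, N, R}; union {L, N, R}; ε-closure = {L, M, N, R}.

{L, M, N, R}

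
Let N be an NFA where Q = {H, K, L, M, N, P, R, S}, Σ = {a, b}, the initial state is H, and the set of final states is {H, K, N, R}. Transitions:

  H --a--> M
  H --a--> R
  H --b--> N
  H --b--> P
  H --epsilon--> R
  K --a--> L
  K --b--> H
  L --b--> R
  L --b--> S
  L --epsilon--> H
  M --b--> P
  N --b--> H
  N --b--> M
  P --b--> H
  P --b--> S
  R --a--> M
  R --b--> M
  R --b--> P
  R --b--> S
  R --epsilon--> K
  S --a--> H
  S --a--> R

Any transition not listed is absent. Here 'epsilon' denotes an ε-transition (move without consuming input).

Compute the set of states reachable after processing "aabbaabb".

Start: ε-closure({H}) = {H, K, R}.
Read 'a': {H, K, R} → {H, K, L, M, R}.
Read 'a': {H, K, L, M, R} → {H, K, L, M, R}.
Read 'b': {H, K, L, M, R} → {H, K, M, N, P, R, S}.
Read 'b': {H, K, M, N, P, R, S} → {H, K, M, N, P, R, S}.
Read 'a': {H, K, M, N, P, R, S} → {H, K, L, M, R}.
Read 'a': {H, K, L, M, R} → {H, K, L, M, R}.
Read 'b': {H, K, L, M, R} → {H, K, M, N, P, R, S}.
Read 'b': {H, K, M, N, P, R, S} → {H, K, M, N, P, R, S}.

{H, K, M, N, P, R, S}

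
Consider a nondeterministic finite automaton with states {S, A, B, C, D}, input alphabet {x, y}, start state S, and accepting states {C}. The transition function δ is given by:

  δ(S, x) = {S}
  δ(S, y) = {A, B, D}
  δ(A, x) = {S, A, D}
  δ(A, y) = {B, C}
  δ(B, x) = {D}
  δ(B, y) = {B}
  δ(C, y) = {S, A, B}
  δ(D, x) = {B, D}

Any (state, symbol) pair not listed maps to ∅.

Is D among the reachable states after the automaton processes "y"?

Start in {S}.
Read 'y': S→{A, B, D}; now {A, B, D}.
State D is in {A, B, D}.

Yes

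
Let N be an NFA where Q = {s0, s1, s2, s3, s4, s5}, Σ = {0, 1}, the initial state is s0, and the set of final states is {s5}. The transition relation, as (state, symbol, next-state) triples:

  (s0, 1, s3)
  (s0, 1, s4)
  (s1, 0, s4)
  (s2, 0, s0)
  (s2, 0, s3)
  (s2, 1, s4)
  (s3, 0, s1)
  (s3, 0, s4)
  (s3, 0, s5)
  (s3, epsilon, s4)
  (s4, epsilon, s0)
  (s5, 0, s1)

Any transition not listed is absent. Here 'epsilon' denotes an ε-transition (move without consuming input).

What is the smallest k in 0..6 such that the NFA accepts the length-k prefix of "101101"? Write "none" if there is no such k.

2

Start in {s0}.
Read '1': {s0} → {s0, s3, s4}.
Read '0': {s0, s3, s4} → {s0, s1, s4, s5}.
None of the earlier sets intersect F, but {s0, s1, s4, s5} does.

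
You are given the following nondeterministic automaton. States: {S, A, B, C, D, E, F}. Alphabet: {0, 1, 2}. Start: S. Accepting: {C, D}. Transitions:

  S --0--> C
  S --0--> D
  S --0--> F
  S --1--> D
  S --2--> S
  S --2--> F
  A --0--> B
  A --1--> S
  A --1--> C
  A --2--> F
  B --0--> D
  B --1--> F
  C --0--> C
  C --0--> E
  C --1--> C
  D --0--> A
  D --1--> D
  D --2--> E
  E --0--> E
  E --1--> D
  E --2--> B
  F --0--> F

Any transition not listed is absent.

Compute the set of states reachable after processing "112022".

∅

Start in {S}.
Read '1': S→{D}; now {D}.
Read '1': D→{D}; now {D}.
Read '2': D→{E}; now {E}.
Read '0': E→{E}; now {E}.
Read '2': E→{B}; now {B}.
Read '2': B→∅; now ∅.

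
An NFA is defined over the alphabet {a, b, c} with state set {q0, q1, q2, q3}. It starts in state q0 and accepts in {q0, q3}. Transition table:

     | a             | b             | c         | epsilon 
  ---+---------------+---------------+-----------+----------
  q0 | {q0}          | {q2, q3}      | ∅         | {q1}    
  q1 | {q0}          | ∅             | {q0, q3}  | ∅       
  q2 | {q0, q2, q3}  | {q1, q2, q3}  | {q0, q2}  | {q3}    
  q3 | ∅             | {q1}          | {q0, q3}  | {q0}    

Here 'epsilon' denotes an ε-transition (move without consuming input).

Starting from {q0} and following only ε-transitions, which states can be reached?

Begin with {q0}.
ε-move q0 → q1; add q1.

{q0, q1}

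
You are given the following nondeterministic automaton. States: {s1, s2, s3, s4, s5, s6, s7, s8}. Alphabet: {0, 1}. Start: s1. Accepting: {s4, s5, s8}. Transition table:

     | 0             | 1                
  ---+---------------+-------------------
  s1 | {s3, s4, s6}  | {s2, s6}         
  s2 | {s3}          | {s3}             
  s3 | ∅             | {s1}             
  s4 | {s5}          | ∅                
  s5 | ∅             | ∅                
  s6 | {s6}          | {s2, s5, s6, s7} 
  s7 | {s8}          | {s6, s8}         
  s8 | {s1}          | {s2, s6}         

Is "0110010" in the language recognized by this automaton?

Yes

Start in {s1}.
Read '0': {s1} → {s3, s4, s6}.
Read '1': {s3, s4, s6} → {s1, s2, s5, s6, s7}.
Read '1': {s1, s2, s5, s6, s7} → {s2, s3, s5, s6, s7, s8}.
Read '0': {s2, s3, s5, s6, s7, s8} → {s1, s3, s6, s8}.
Read '0': {s1, s3, s6, s8} → {s1, s3, s4, s6}.
Read '1': {s1, s3, s4, s6} → {s1, s2, s5, s6, s7}.
Read '0': {s1, s2, s5, s6, s7} → {s3, s4, s6, s8}.
The final set {s3, s4, s6, s8} contains the accepting states s4, s8.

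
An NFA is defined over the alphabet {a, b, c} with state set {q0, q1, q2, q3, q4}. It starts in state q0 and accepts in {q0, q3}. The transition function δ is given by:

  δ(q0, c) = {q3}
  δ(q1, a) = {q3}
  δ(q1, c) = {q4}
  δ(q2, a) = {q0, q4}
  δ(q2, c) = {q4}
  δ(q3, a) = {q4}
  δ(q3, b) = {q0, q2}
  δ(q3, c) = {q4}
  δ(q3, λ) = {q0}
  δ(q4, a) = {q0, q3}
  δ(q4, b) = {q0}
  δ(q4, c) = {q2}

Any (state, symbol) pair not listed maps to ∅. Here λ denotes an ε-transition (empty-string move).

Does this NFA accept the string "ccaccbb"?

Start in {q0}.
Read 'c': q0→{q3}; union {q3}; ε-closure = {q0, q3}.
Read 'c': q0→{q3}, q3→{q4}; union {q3, q4}; ε-closure = {q0, q3, q4}.
Read 'a': q0→∅, q3→{q4}, q4→{q0, q3}; now {q0, q3, q4}.
Read 'c': q0→{q3}, q3→{q4}, q4→{q2}; union {q2, q3, q4}; ε-closure = {q0, q2, q3, q4}.
Read 'c': q0→{q3}, q2→{q4}, q3→{q4}, q4→{q2}; union {q2, q3, q4}; ε-closure = {q0, q2, q3, q4}.
Read 'b': q0→∅, q2→∅, q3→{q0, q2}, q4→{q0}; now {q0, q2}.
Read 'b': q0→∅, q2→∅; now ∅.
The final set ∅ contains no accepting state.

No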